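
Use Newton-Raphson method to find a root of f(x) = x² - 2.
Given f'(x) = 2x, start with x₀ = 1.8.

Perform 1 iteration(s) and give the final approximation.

f(x) = x² - 2
f'(x) = 2x
x₀ = 1.8

Newton-Raphson formula: x_{n+1} = x_n - f(x_n)/f'(x_n)

Iteration 1:
  f(1.800000) = 1.240000
  f'(1.800000) = 3.600000
  x_1 = 1.800000 - 1.240000/3.600000 = 1.455556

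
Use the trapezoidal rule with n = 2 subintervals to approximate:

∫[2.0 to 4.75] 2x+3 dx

f(x) = 2x+3
a = 2.0, b = 4.75, n = 2
h = (b - a)/n = 1.375000

Trapezoidal rule: (h/2)[f(x₀) + 2f(x₁) + 2f(x₂) + ... + f(xₙ)]

x_0 = 2.0000, f(x_0) = 7.000000, coefficient = 1
x_1 = 3.3750, f(x_1) = 9.750000, coefficient = 2
x_2 = 4.7500, f(x_2) = 12.500000, coefficient = 1

I ≈ (1.375000/2) × 39.000000 = 26.812500
Exact value: 26.812500
Error: 0.000000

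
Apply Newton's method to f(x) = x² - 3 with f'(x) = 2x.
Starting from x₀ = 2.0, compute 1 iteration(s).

f(x) = x² - 3
f'(x) = 2x
x₀ = 2.0

Newton-Raphson formula: x_{n+1} = x_n - f(x_n)/f'(x_n)

Iteration 1:
  f(2.000000) = 1.000000
  f'(2.000000) = 4.000000
  x_1 = 2.000000 - 1.000000/4.000000 = 1.750000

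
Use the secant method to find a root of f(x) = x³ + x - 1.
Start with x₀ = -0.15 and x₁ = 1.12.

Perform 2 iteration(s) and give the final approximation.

f(x) = x³ + x - 1
x₀ = -0.15, x₁ = 1.12

Secant formula: x_{n+1} = x_n - f(x_n)(x_n - x_{n-1})/(f(x_n) - f(x_{n-1}))

Iteration 1:
  f(-0.150000) = -1.153375
  f(1.120000) = 1.524928
  x_2 = 1.120000 - 1.524928×(1.120000 - (-0.150000))/(1.524928 - (-1.153375))
       = 0.396908
Iteration 2:
  f(1.120000) = 1.524928
  f(0.396908) = -0.540564
  x_3 = 0.396908 - (-0.540564)×(0.396908 - 1.120000)/(-0.540564 - 1.524928)
       = 0.586150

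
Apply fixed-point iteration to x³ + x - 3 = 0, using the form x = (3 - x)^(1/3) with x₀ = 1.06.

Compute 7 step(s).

Equation: x³ + x - 3 = 0
Fixed-point form: x = (3 - x)^(1/3)
x₀ = 1.06

x_1 = g(1.060000) = 1.247194
x_2 = g(1.247194) = 1.205715
x_3 = g(1.205715) = 1.215152
x_4 = g(1.215152) = 1.213018
x_5 = g(1.213018) = 1.213501
x_6 = g(1.213501) = 1.213391
x_7 = g(1.213391) = 1.213416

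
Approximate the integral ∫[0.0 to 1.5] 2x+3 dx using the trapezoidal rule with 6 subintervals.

f(x) = 2x+3
a = 0.0, b = 1.5, n = 6
h = (b - a)/n = 0.250000

Trapezoidal rule: (h/2)[f(x₀) + 2f(x₁) + 2f(x₂) + ... + f(xₙ)]

x_0 = 0.0000, f(x_0) = 3.000000, coefficient = 1
x_1 = 0.2500, f(x_1) = 3.500000, coefficient = 2
x_2 = 0.5000, f(x_2) = 4.000000, coefficient = 2
x_3 = 0.7500, f(x_3) = 4.500000, coefficient = 2
x_4 = 1.0000, f(x_4) = 5.000000, coefficient = 2
x_5 = 1.2500, f(x_5) = 5.500000, coefficient = 2
x_6 = 1.5000, f(x_6) = 6.000000, coefficient = 1

I ≈ (0.250000/2) × 54.000000 = 6.750000
Exact value: 6.750000
Error: 0.000000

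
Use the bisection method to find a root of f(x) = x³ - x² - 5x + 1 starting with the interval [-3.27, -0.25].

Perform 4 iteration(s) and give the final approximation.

f(x) = x³ - x² - 5x + 1
Initial interval: [-3.27, -0.25]

Iteration 1:
  c_1 = (-3.270000 + (-0.250000))/2 = -1.760000
  f(c_1) = f(-1.760000) = 1.250624
  f(a) × f(c) < 0, new interval: [-3.270000, -1.760000]
Iteration 2:
  c_2 = (-3.270000 + (-1.760000))/2 = -2.515000
  f(c_2) = f(-2.515000) = -8.658166
  f(a) × f(c) ≥ 0, new interval: [-2.515000, -1.760000]
Iteration 3:
  c_3 = (-2.515000 + (-1.760000))/2 = -2.137500
  f(c_3) = f(-2.137500) = -2.647443
  f(a) × f(c) ≥ 0, new interval: [-2.137500, -1.760000]
Iteration 4:
  c_4 = (-2.137500 + (-1.760000))/2 = -1.948750
  f(c_4) = f(-1.948750) = -0.454501
  f(a) × f(c) ≥ 0, new interval: [-1.948750, -1.760000]

After 4 iteration(s), the approximation is c_4 = -1.948750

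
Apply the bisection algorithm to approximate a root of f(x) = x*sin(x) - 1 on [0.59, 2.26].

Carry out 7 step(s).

f(x) = x*sin(x) - 1
Initial interval: [0.59, 2.26]

Iteration 1:
  c_1 = (0.590000 + 2.260000)/2 = 1.425000
  f(c_1) = f(1.425000) = 0.409882
  f(a) × f(c) < 0, new interval: [0.590000, 1.425000]
Iteration 2:
  c_2 = (0.590000 + 1.425000)/2 = 1.007500
  f(c_2) = f(1.007500) = -0.148159
  f(a) × f(c) ≥ 0, new interval: [1.007500, 1.425000]
Iteration 3:
  c_3 = (1.007500 + 1.425000)/2 = 1.216250
  f(c_3) = f(1.216250) = 0.140604
  f(a) × f(c) < 0, new interval: [1.007500, 1.216250]
Iteration 4:
  c_4 = (1.007500 + 1.216250)/2 = 1.111875
  f(c_4) = f(1.111875) = -0.003170
  f(a) × f(c) ≥ 0, new interval: [1.111875, 1.216250]
Iteration 5:
  c_5 = (1.111875 + 1.216250)/2 = 1.164062
  f(c_5) = f(1.164062) = 0.069096
  f(a) × f(c) < 0, new interval: [1.111875, 1.164062]
Iteration 6:
  c_6 = (1.111875 + 1.164062)/2 = 1.137969
  f(c_6) = f(1.137969) = 0.033029
  f(a) × f(c) < 0, new interval: [1.111875, 1.137969]
Iteration 7:
  c_7 = (1.111875 + 1.137969)/2 = 1.124922
  f(c_7) = f(1.124922) = 0.014943
  f(a) × f(c) < 0, new interval: [1.111875, 1.124922]

After 7 iteration(s), the approximation is c_7 = 1.124922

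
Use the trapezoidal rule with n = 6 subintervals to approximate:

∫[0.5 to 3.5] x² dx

f(x) = x²
a = 0.5, b = 3.5, n = 6
h = (b - a)/n = 0.500000

Trapezoidal rule: (h/2)[f(x₀) + 2f(x₁) + 2f(x₂) + ... + f(xₙ)]

x_0 = 0.5000, f(x_0) = 0.250000, coefficient = 1
x_1 = 1.0000, f(x_1) = 1.000000, coefficient = 2
x_2 = 1.5000, f(x_2) = 2.250000, coefficient = 2
x_3 = 2.0000, f(x_3) = 4.000000, coefficient = 2
x_4 = 2.5000, f(x_4) = 6.250000, coefficient = 2
x_5 = 3.0000, f(x_5) = 9.000000, coefficient = 2
x_6 = 3.5000, f(x_6) = 12.250000, coefficient = 1

I ≈ (0.500000/2) × 57.500000 = 14.375000
Exact value: 14.250000
Error: 0.125000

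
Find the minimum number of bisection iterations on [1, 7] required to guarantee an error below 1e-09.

We need (b-a)/2^n ≤ 1e-09
(7 - 1)/2^n ≤ 1e-09
6/2^n ≤ 1e-09
2^n ≥ 6000000000
n ≥ log₂(6000000000) = 32.48
n ≥ 33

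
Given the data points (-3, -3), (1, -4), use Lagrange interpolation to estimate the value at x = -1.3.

Lagrange interpolation formula:
P(x) = Σ yᵢ × Lᵢ(x)
where Lᵢ(x) = Π_{j≠i} (x - xⱼ)/(xᵢ - xⱼ)

L_0(-1.3) = (-1.3 - 1)/(-3 - 1) = 0.575000
L_1(-1.3) = (-1.3 - (-3))/(1 - (-3)) = 0.425000

P(-1.3) = (-3)×L_0(-1.3) + (-4)×L_1(-1.3)
P(-1.3) = -3.425000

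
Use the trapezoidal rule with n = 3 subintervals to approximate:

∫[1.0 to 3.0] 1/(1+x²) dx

f(x) = 1/(1+x²)
a = 1.0, b = 3.0, n = 3
h = (b - a)/n = 0.666667

Trapezoidal rule: (h/2)[f(x₀) + 2f(x₁) + 2f(x₂) + ... + f(xₙ)]

x_0 = 1.0000, f(x_0) = 0.500000, coefficient = 1
x_1 = 1.6667, f(x_1) = 0.264706, coefficient = 2
x_2 = 2.3333, f(x_2) = 0.155172, coefficient = 2
x_3 = 3.0000, f(x_3) = 0.100000, coefficient = 1

I ≈ (0.666667/2) × 1.439757 = 0.479919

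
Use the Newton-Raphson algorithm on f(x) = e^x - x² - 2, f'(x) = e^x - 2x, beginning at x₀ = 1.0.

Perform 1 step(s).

f(x) = e^x - x² - 2
f'(x) = e^x - 2x
x₀ = 1.0

Newton-Raphson formula: x_{n+1} = x_n - f(x_n)/f'(x_n)

Iteration 1:
  f(1.000000) = -0.281718
  f'(1.000000) = 0.718282
  x_1 = 1.000000 - (-0.281718)/0.718282 = 1.392211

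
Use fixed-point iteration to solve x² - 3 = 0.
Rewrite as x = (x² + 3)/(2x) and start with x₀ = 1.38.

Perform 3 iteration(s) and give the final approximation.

Equation: x² - 3 = 0
Fixed-point form: x = (x² + 3)/(2x)
x₀ = 1.38

x_1 = g(1.380000) = 1.776957
x_2 = g(1.776957) = 1.732618
x_3 = g(1.732618) = 1.732051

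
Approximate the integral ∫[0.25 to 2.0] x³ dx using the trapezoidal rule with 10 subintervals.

f(x) = x³
a = 0.25, b = 2.0, n = 10
h = (b - a)/n = 0.175000

Trapezoidal rule: (h/2)[f(x₀) + 2f(x₁) + 2f(x₂) + ... + f(xₙ)]

x_0 = 0.2500, f(x_0) = 0.015625, coefficient = 1
x_1 = 0.4250, f(x_1) = 0.076766, coefficient = 2
x_2 = 0.6000, f(x_2) = 0.216000, coefficient = 2
x_3 = 0.7750, f(x_3) = 0.465484, coefficient = 2
x_4 = 0.9500, f(x_4) = 0.857375, coefficient = 2
x_5 = 1.1250, f(x_5) = 1.423828, coefficient = 2
x_6 = 1.3000, f(x_6) = 2.197000, coefficient = 2
x_7 = 1.4750, f(x_7) = 3.209047, coefficient = 2
x_8 = 1.6500, f(x_8) = 4.492125, coefficient = 2
x_9 = 1.8250, f(x_9) = 6.078391, coefficient = 2
x_10 = 2.0000, f(x_10) = 8.000000, coefficient = 1

I ≈ (0.175000/2) × 46.047656 = 4.029170
Exact value: 3.999023
Error: 0.030146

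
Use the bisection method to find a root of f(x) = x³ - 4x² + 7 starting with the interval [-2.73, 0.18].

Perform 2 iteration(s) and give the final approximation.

f(x) = x³ - 4x² + 7
Initial interval: [-2.73, 0.18]

Iteration 1:
  c_1 = (-2.730000 + 0.180000)/2 = -1.275000
  f(c_1) = f(-1.275000) = -1.575172
  f(a) × f(c) ≥ 0, new interval: [-1.275000, 0.180000]
Iteration 2:
  c_2 = (-1.275000 + 0.180000)/2 = -0.547500
  f(c_2) = f(-0.547500) = 5.636858
  f(a) × f(c) < 0, new interval: [-1.275000, -0.547500]

After 2 iteration(s), the approximation is c_2 = -0.547500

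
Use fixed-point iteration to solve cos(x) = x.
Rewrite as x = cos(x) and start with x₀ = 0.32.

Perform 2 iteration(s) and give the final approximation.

Equation: cos(x) = x
Fixed-point form: x = cos(x)
x₀ = 0.32

x_1 = g(0.320000) = 0.949235
x_2 = g(0.949235) = 0.582305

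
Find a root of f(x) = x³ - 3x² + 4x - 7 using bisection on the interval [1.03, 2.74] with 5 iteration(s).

f(x) = x³ - 3x² + 4x - 7
Initial interval: [1.03, 2.74]

Iteration 1:
  c_1 = (1.030000 + 2.740000)/2 = 1.885000
  f(c_1) = f(1.885000) = -3.421846
  f(a) × f(c) ≥ 0, new interval: [1.885000, 2.740000]
Iteration 2:
  c_2 = (1.885000 + 2.740000)/2 = 2.312500
  f(c_2) = f(2.312500) = -1.426514
  f(a) × f(c) ≥ 0, new interval: [2.312500, 2.740000]
Iteration 3:
  c_3 = (2.312500 + 2.740000)/2 = 2.526250
  f(c_3) = f(2.526250) = 0.081556
  f(a) × f(c) < 0, new interval: [2.312500, 2.526250]
Iteration 4:
  c_4 = (2.312500 + 2.526250)/2 = 2.419375
  f(c_4) = f(2.419375) = -0.721116
  f(a) × f(c) ≥ 0, new interval: [2.419375, 2.526250]
Iteration 5:
  c_5 = (2.419375 + 2.526250)/2 = 2.472812
  f(c_5) = f(2.472812) = -0.332397
  f(a) × f(c) ≥ 0, new interval: [2.472812, 2.526250]

After 5 iteration(s), the approximation is c_5 = 2.472812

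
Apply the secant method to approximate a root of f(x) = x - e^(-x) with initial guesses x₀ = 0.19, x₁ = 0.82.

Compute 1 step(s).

f(x) = x - e^(-x)
x₀ = 0.19, x₁ = 0.82

Secant formula: x_{n+1} = x_n - f(x_n)(x_n - x_{n-1})/(f(x_n) - f(x_{n-1}))

Iteration 1:
  f(0.190000) = -0.636959
  f(0.820000) = 0.379568
  x_2 = 0.820000 - 0.379568×(0.820000 - 0.190000)/(0.379568 - (-0.636959))
       = 0.584760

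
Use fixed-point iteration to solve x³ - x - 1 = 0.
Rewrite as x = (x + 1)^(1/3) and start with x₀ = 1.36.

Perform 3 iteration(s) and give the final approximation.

Equation: x³ - x - 1 = 0
Fixed-point form: x = (x + 1)^(1/3)
x₀ = 1.36

x_1 = g(1.360000) = 1.331386
x_2 = g(1.331386) = 1.325983
x_3 = g(1.325983) = 1.324958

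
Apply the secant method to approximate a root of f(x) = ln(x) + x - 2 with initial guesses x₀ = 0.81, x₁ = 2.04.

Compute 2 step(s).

f(x) = ln(x) + x - 2
x₀ = 0.81, x₁ = 2.04

Secant formula: x_{n+1} = x_n - f(x_n)(x_n - x_{n-1})/(f(x_n) - f(x_{n-1}))

Iteration 1:
  f(0.810000) = -1.400721
  f(2.040000) = 0.752950
  x_2 = 2.040000 - 0.752950×(2.040000 - 0.810000)/(0.752950 - (-1.400721))
       = 1.609977
Iteration 2:
  f(2.040000) = 0.752950
  f(1.609977) = 0.086197
  x_3 = 1.609977 - 0.086197×(1.609977 - 2.040000)/(0.086197 - 0.752950)
       = 1.554384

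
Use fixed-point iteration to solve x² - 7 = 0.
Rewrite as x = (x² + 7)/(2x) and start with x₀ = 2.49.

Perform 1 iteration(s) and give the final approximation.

Equation: x² - 7 = 0
Fixed-point form: x = (x² + 7)/(2x)
x₀ = 2.49

x_1 = g(2.490000) = 2.650622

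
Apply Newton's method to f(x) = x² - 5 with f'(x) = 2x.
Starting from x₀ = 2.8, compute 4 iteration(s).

f(x) = x² - 5
f'(x) = 2x
x₀ = 2.8

Newton-Raphson formula: x_{n+1} = x_n - f(x_n)/f'(x_n)

Iteration 1:
  f(2.800000) = 2.840000
  f'(2.800000) = 5.600000
  x_1 = 2.800000 - 2.840000/5.600000 = 2.292857
Iteration 2:
  f(2.292857) = 0.257194
  f'(2.292857) = 4.585714
  x_2 = 2.292857 - 0.257194/4.585714 = 2.236771
Iteration 3:
  f(2.236771) = 0.003146
  f'(2.236771) = 4.473543
  x_3 = 2.236771 - 0.003146/4.473543 = 2.236068
Iteration 4:
  f(2.236068) = 0.000000
  f'(2.236068) = 4.472136
  x_4 = 2.236068 - 0.000000/4.472136 = 2.236068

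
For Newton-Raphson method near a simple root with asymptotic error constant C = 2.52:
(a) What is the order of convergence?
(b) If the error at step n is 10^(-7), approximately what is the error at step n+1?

(a) Newton-Raphson has quadratic (order 2) convergence near simple roots.
    This means |e_{n+1}| ≈ C|e_n|².

(b) With |e_n| = 10^(-7) and C = 2.52:
    |e_{n+1}| ≈ 2.52 × (10^(-7))² = 2.52 × 10^(-14)

(a) 2 (quadratic); (b) |e_{n+1}| ≈ 2.520e-14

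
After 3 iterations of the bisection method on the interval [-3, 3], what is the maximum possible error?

Bisection error bound: |error| ≤ (b-a)/2^n
|error| ≤ (3 - (-3))/2^3 = 6/2^3
|error| ≤ 0.7500000000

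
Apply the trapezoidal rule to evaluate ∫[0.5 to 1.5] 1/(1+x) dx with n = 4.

f(x) = 1/(1+x)
a = 0.5, b = 1.5, n = 4
h = (b - a)/n = 0.250000

Trapezoidal rule: (h/2)[f(x₀) + 2f(x₁) + 2f(x₂) + ... + f(xₙ)]

x_0 = 0.5000, f(x_0) = 0.666667, coefficient = 1
x_1 = 0.7500, f(x_1) = 0.571429, coefficient = 2
x_2 = 1.0000, f(x_2) = 0.500000, coefficient = 2
x_3 = 1.2500, f(x_3) = 0.444444, coefficient = 2
x_4 = 1.5000, f(x_4) = 0.400000, coefficient = 1

I ≈ (0.250000/2) × 4.098413 = 0.512302
Exact value: 0.510826
Error: 0.001476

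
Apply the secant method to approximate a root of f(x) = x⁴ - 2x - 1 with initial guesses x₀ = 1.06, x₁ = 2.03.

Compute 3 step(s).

f(x) = x⁴ - 2x - 1
x₀ = 1.06, x₁ = 2.03

Secant formula: x_{n+1} = x_n - f(x_n)(x_n - x_{n-1})/(f(x_n) - f(x_{n-1}))

Iteration 1:
  f(1.060000) = -1.857523
  f(2.030000) = 11.921817
  x_2 = 2.030000 - 11.921817×(2.030000 - 1.060000)/(11.921817 - (-1.857523))
       = 1.190761
Iteration 2:
  f(2.030000) = 11.921817
  f(1.190761) = -1.371049
  x_3 = 1.190761 - (-1.371049)×(1.190761 - 2.030000)/(-1.371049 - 11.921817)
       = 1.277321
Iteration 3:
  f(1.190761) = -1.371049
  f(1.277321) = -0.892688
  x_4 = 1.277321 - (-0.892688)×(1.277321 - 1.190761)/(-0.892688 - (-1.371049))
       = 1.438855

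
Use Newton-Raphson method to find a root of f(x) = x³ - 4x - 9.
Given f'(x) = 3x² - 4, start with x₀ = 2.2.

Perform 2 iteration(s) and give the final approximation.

f(x) = x³ - 4x - 9
f'(x) = 3x² - 4
x₀ = 2.2

Newton-Raphson formula: x_{n+1} = x_n - f(x_n)/f'(x_n)

Iteration 1:
  f(2.200000) = -7.152000
  f'(2.200000) = 10.520000
  x_1 = 2.200000 - (-7.152000)/10.520000 = 2.879848
Iteration 2:
  f(2.879848) = 3.364696
  f'(2.879848) = 20.880572
  x_2 = 2.879848 - 3.364696/20.880572 = 2.718708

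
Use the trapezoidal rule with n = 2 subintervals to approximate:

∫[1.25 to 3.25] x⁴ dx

f(x) = x⁴
a = 1.25, b = 3.25, n = 2
h = (b - a)/n = 1.000000

Trapezoidal rule: (h/2)[f(x₀) + 2f(x₁) + 2f(x₂) + ... + f(xₙ)]

x_0 = 1.2500, f(x_0) = 2.441406, coefficient = 1
x_1 = 2.2500, f(x_1) = 25.628906, coefficient = 2
x_2 = 3.2500, f(x_2) = 111.566406, coefficient = 1

I ≈ (1.000000/2) × 165.265625 = 82.632812
Exact value: 71.907813
Error: 10.725000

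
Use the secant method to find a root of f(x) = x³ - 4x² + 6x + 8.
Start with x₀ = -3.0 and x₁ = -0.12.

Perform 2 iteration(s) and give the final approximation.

f(x) = x³ - 4x² + 6x + 8
x₀ = -3.0, x₁ = -0.12

Secant formula: x_{n+1} = x_n - f(x_n)(x_n - x_{n-1})/(f(x_n) - f(x_{n-1}))

Iteration 1:
  f(-3.000000) = -73.000000
  f(-0.120000) = 7.220672
  x_2 = -0.120000 - 7.220672×(-0.120000 - (-3.000000))/(7.220672 - (-73.000000))
       = -0.379229
Iteration 2:
  f(-0.120000) = 7.220672
  f(-0.379229) = 5.094828
  x_3 = -0.379229 - 5.094828×(-0.379229 - (-0.120000))/(5.094828 - 7.220672)
       = -1.000501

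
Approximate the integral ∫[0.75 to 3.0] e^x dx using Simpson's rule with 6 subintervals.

f(x) = e^x
a = 0.75, b = 3.0, n = 6
h = (b - a)/n = 0.375000

Simpson's rule: (h/3)[f(x₀) + 4f(x₁) + 2f(x₂) + ... + f(xₙ)]

x_0 = 0.7500, f(x_0) = 2.117000, coefficient = 1
x_1 = 1.1250, f(x_1) = 3.080217, coefficient = 4
x_2 = 1.5000, f(x_2) = 4.481689, coefficient = 2
x_3 = 1.8750, f(x_3) = 6.520819, coefficient = 4
x_4 = 2.2500, f(x_4) = 9.487736, coefficient = 2
x_5 = 2.6250, f(x_5) = 13.804574, coefficient = 4
x_6 = 3.0000, f(x_6) = 20.085537, coefficient = 1

I ≈ (0.375000/3) × 143.763827 = 17.970478
Exact value: 17.968537
Error: 0.001942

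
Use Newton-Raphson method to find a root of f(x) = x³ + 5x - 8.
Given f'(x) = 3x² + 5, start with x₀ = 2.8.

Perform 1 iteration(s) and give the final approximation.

f(x) = x³ + 5x - 8
f'(x) = 3x² + 5
x₀ = 2.8

Newton-Raphson formula: x_{n+1} = x_n - f(x_n)/f'(x_n)

Iteration 1:
  f(2.800000) = 27.952000
  f'(2.800000) = 28.520000
  x_1 = 2.800000 - 27.952000/28.520000 = 1.819916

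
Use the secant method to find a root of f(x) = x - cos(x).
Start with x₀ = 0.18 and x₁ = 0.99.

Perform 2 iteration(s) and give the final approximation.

f(x) = x - cos(x)
x₀ = 0.18, x₁ = 0.99

Secant formula: x_{n+1} = x_n - f(x_n)(x_n - x_{n-1})/(f(x_n) - f(x_{n-1}))

Iteration 1:
  f(0.180000) = -0.803844
  f(0.990000) = 0.441310
  x_2 = 0.990000 - 0.441310×(0.990000 - 0.180000)/(0.441310 - (-0.803844))
       = 0.702918
Iteration 2:
  f(0.990000) = 0.441310
  f(0.702918) = -0.060041
  x_3 = 0.702918 - (-0.060041)×(0.702918 - 0.990000)/(-0.060041 - 0.441310)
       = 0.737299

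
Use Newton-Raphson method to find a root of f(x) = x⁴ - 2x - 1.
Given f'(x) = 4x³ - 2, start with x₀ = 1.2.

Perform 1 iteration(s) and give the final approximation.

f(x) = x⁴ - 2x - 1
f'(x) = 4x³ - 2
x₀ = 1.2

Newton-Raphson formula: x_{n+1} = x_n - f(x_n)/f'(x_n)

Iteration 1:
  f(1.200000) = -1.326400
  f'(1.200000) = 4.912000
  x_1 = 1.200000 - (-1.326400)/4.912000 = 1.470033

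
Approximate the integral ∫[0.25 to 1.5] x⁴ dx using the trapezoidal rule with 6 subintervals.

f(x) = x⁴
a = 0.25, b = 1.5, n = 6
h = (b - a)/n = 0.208333

Trapezoidal rule: (h/2)[f(x₀) + 2f(x₁) + 2f(x₂) + ... + f(xₙ)]

x_0 = 0.2500, f(x_0) = 0.003906, coefficient = 1
x_1 = 0.4583, f(x_1) = 0.044129, coefficient = 2
x_2 = 0.6667, f(x_2) = 0.197531, coefficient = 2
x_3 = 0.8750, f(x_3) = 0.586182, coefficient = 2
x_4 = 1.0833, f(x_4) = 1.377363, coefficient = 2
x_5 = 1.2917, f(x_5) = 2.783568, coefficient = 2
x_6 = 1.5000, f(x_6) = 5.062500, coefficient = 1

I ≈ (0.208333/2) × 15.043951 = 1.567078
Exact value: 1.518555
Error: 0.048524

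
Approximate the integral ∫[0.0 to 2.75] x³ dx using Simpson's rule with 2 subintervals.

f(x) = x³
a = 0.0, b = 2.75, n = 2
h = (b - a)/n = 1.375000

Simpson's rule: (h/3)[f(x₀) + 4f(x₁) + 2f(x₂) + ... + f(xₙ)]

x_0 = 0.0000, f(x_0) = 0.000000, coefficient = 1
x_1 = 1.3750, f(x_1) = 2.599609, coefficient = 4
x_2 = 2.7500, f(x_2) = 20.796875, coefficient = 1

I ≈ (1.375000/3) × 31.195312 = 14.297852
Exact value: 14.297852
Error: 0.000000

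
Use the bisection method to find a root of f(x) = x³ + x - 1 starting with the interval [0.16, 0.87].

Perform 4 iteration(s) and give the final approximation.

f(x) = x³ + x - 1
Initial interval: [0.16, 0.87]

Iteration 1:
  c_1 = (0.160000 + 0.870000)/2 = 0.515000
  f(c_1) = f(0.515000) = -0.348409
  f(a) × f(c) ≥ 0, new interval: [0.515000, 0.870000]
Iteration 2:
  c_2 = (0.515000 + 0.870000)/2 = 0.692500
  f(c_2) = f(0.692500) = 0.024593
  f(a) × f(c) < 0, new interval: [0.515000, 0.692500]
Iteration 3:
  c_3 = (0.515000 + 0.692500)/2 = 0.603750
  f(c_3) = f(0.603750) = -0.176175
  f(a) × f(c) ≥ 0, new interval: [0.603750, 0.692500]
Iteration 4:
  c_4 = (0.603750 + 0.692500)/2 = 0.648125
  f(c_4) = f(0.648125) = -0.079620
  f(a) × f(c) ≥ 0, new interval: [0.648125, 0.692500]

After 4 iteration(s), the approximation is c_4 = 0.648125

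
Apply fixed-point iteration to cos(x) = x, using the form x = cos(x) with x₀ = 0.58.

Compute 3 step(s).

Equation: cos(x) = x
Fixed-point form: x = cos(x)
x₀ = 0.58

x_1 = g(0.580000) = 0.836463
x_2 = g(0.836463) = 0.670093
x_3 = g(0.670093) = 0.783764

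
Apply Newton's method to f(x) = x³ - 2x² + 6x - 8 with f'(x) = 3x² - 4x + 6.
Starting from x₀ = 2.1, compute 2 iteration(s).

f(x) = x³ - 2x² + 6x - 8
f'(x) = 3x² - 4x + 6
x₀ = 2.1

Newton-Raphson formula: x_{n+1} = x_n - f(x_n)/f'(x_n)

Iteration 1:
  f(2.100000) = 5.041000
  f'(2.100000) = 10.830000
  x_1 = 2.100000 - 5.041000/10.830000 = 1.634534
Iteration 2:
  f(1.634534) = 0.830786
  f'(1.634534) = 7.476966
  x_2 = 1.634534 - 0.830786/7.476966 = 1.523421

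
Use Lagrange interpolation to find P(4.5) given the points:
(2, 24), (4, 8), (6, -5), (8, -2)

Lagrange interpolation formula:
P(x) = Σ yᵢ × Lᵢ(x)
where Lᵢ(x) = Π_{j≠i} (x - xⱼ)/(xᵢ - xⱼ)

L_0(4.5) = (4.5 - 4)/(2 - 4) × (4.5 - 6)/(2 - 6) × (4.5 - 8)/(2 - 8) = -0.054688
L_1(4.5) = (4.5 - 2)/(4 - 2) × (4.5 - 6)/(4 - 6) × (4.5 - 8)/(4 - 8) = 0.820312
L_2(4.5) = (4.5 - 2)/(6 - 2) × (4.5 - 4)/(6 - 4) × (4.5 - 8)/(6 - 8) = 0.273438
L_3(4.5) = (4.5 - 2)/(8 - 2) × (4.5 - 4)/(8 - 4) × (4.5 - 6)/(8 - 6) = -0.039062

P(4.5) = 24×L_0(4.5) + 8×L_1(4.5) + (-5)×L_2(4.5) + (-2)×L_3(4.5)
P(4.5) = 3.960938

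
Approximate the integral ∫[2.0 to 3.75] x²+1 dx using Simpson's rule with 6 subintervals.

f(x) = x²+1
a = 2.0, b = 3.75, n = 6
h = (b - a)/n = 0.291667

Simpson's rule: (h/3)[f(x₀) + 4f(x₁) + 2f(x₂) + ... + f(xₙ)]

x_0 = 2.0000, f(x_0) = 5.000000, coefficient = 1
x_1 = 2.2917, f(x_1) = 6.251736, coefficient = 4
x_2 = 2.5833, f(x_2) = 7.673611, coefficient = 2
x_3 = 2.8750, f(x_3) = 9.265625, coefficient = 4
x_4 = 3.1667, f(x_4) = 11.027778, coefficient = 2
x_5 = 3.4583, f(x_5) = 12.960069, coefficient = 4
x_6 = 3.7500, f(x_6) = 15.062500, coefficient = 1

I ≈ (0.291667/3) × 171.375000 = 16.661458
Exact value: 16.661458
Error: 0.000000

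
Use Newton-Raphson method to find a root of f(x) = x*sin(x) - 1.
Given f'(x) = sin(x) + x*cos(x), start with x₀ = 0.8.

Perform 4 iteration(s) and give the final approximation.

f(x) = x*sin(x) - 1
f'(x) = sin(x) + x*cos(x)
x₀ = 0.8

Newton-Raphson formula: x_{n+1} = x_n - f(x_n)/f'(x_n)

Iteration 1:
  f(0.800000) = -0.426115
  f'(0.800000) = 1.274721
  x_1 = 0.800000 - (-0.426115)/1.274721 = 1.134281
Iteration 2:
  f(1.134281) = 0.027920
  f'(1.134281) = 1.385786
  x_2 = 1.134281 - 0.027920/1.385786 = 1.114134
Iteration 3:
  f(1.114134) = -0.000033
  f'(1.114134) = 1.388812
  x_3 = 1.114134 - (-0.000033)/1.388812 = 1.114157
Iteration 4:
  f(1.114157) = 0.000000
  f'(1.114157) = 1.388809
  x_4 = 1.114157 - 0.000000/1.388809 = 1.114157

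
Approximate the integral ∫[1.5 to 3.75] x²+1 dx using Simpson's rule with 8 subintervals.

f(x) = x²+1
a = 1.5, b = 3.75, n = 8
h = (b - a)/n = 0.281250

Simpson's rule: (h/3)[f(x₀) + 4f(x₁) + 2f(x₂) + ... + f(xₙ)]

x_0 = 1.5000, f(x_0) = 3.250000, coefficient = 1
x_1 = 1.7812, f(x_1) = 4.172852, coefficient = 4
x_2 = 2.0625, f(x_2) = 5.253906, coefficient = 2
x_3 = 2.3438, f(x_3) = 6.493164, coefficient = 4
x_4 = 2.6250, f(x_4) = 7.890625, coefficient = 2
x_5 = 2.9062, f(x_5) = 9.446289, coefficient = 4
x_6 = 3.1875, f(x_6) = 11.160156, coefficient = 2
x_7 = 3.4688, f(x_7) = 13.032227, coefficient = 4
x_8 = 3.7500, f(x_8) = 15.062500, coefficient = 1

I ≈ (0.281250/3) × 199.500000 = 18.703125
Exact value: 18.703125
Error: 0.000000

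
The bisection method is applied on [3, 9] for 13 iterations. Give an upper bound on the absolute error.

Bisection error bound: |error| ≤ (b-a)/2^n
|error| ≤ (9 - 3)/2^13 = 6/2^13
|error| ≤ 0.0007324219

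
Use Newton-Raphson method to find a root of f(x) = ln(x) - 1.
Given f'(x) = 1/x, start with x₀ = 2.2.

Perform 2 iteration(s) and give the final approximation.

f(x) = ln(x) - 1
f'(x) = 1/x
x₀ = 2.2

Newton-Raphson formula: x_{n+1} = x_n - f(x_n)/f'(x_n)

Iteration 1:
  f(2.200000) = -0.211543
  f'(2.200000) = 0.454545
  x_1 = 2.200000 - (-0.211543)/0.454545 = 2.665394
Iteration 2:
  f(2.665394) = -0.019648
  f'(2.665394) = 0.375179
  x_2 = 2.665394 - (-0.019648)/0.375179 = 2.717764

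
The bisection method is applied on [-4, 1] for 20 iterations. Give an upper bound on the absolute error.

Bisection error bound: |error| ≤ (b-a)/2^n
|error| ≤ (1 - (-4))/2^20 = 5/2^20
|error| ≤ 0.0000047684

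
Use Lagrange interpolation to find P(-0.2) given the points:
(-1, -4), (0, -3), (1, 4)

Lagrange interpolation formula:
P(x) = Σ yᵢ × Lᵢ(x)
where Lᵢ(x) = Π_{j≠i} (x - xⱼ)/(xᵢ - xⱼ)

L_0(-0.2) = (-0.2 - 0)/(-1 - 0) × (-0.2 - 1)/(-1 - 1) = 0.120000
L_1(-0.2) = (-0.2 - (-1))/(0 - (-1)) × (-0.2 - 1)/(0 - 1) = 0.960000
L_2(-0.2) = (-0.2 - (-1))/(1 - (-1)) × (-0.2 - 0)/(1 - 0) = -0.080000

P(-0.2) = (-4)×L_0(-0.2) + (-3)×L_1(-0.2) + 4×L_2(-0.2)
P(-0.2) = -3.680000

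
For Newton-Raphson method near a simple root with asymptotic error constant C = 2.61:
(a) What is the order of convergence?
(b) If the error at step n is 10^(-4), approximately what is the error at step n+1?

(a) Newton-Raphson has quadratic (order 2) convergence near simple roots.
    This means |e_{n+1}| ≈ C|e_n|².

(b) With |e_n| = 10^(-4) and C = 2.61:
    |e_{n+1}| ≈ 2.61 × (10^(-4))² = 2.61 × 10^(-8)

(a) 2 (quadratic); (b) |e_{n+1}| ≈ 2.610e-08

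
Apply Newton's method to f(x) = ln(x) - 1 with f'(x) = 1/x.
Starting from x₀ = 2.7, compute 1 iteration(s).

f(x) = ln(x) - 1
f'(x) = 1/x
x₀ = 2.7

Newton-Raphson formula: x_{n+1} = x_n - f(x_n)/f'(x_n)

Iteration 1:
  f(2.700000) = -0.006748
  f'(2.700000) = 0.370370
  x_1 = 2.700000 - (-0.006748)/0.370370 = 2.718220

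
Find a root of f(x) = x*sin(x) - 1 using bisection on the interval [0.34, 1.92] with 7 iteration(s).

f(x) = x*sin(x) - 1
Initial interval: [0.34, 1.92]

Iteration 1:
  c_1 = (0.340000 + 1.920000)/2 = 1.130000
  f(c_1) = f(1.130000) = 0.021986
  f(a) × f(c) < 0, new interval: [0.340000, 1.130000]
Iteration 2:
  c_2 = (0.340000 + 1.130000)/2 = 0.735000
  f(c_2) = f(0.735000) = -0.507118
  f(a) × f(c) ≥ 0, new interval: [0.735000, 1.130000]
Iteration 3:
  c_3 = (0.735000 + 1.130000)/2 = 0.932500
  f(c_3) = f(0.932500) = -0.251098
  f(a) × f(c) ≥ 0, new interval: [0.932500, 1.130000]
Iteration 4:
  c_4 = (0.932500 + 1.130000)/2 = 1.031250
  f(c_4) = f(1.031250) = -0.115247
  f(a) × f(c) ≥ 0, new interval: [1.031250, 1.130000]
Iteration 5:
  c_5 = (1.031250 + 1.130000)/2 = 1.080625
  f(c_5) = f(1.080625) = -0.046616
  f(a) × f(c) ≥ 0, new interval: [1.080625, 1.130000]
Iteration 6:
  c_6 = (1.080625 + 1.130000)/2 = 1.105312
  f(c_6) = f(1.105312) = -0.012288
  f(a) × f(c) ≥ 0, new interval: [1.105312, 1.130000]
Iteration 7:
  c_7 = (1.105312 + 1.130000)/2 = 1.117656
  f(c_7) = f(1.117656) = 0.004859
  f(a) × f(c) < 0, new interval: [1.105312, 1.117656]

After 7 iteration(s), the approximation is c_7 = 1.117656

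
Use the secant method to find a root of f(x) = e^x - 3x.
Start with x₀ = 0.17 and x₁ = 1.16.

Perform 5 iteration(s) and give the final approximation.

f(x) = e^x - 3x
x₀ = 0.17, x₁ = 1.16

Secant formula: x_{n+1} = x_n - f(x_n)(x_n - x_{n-1})/(f(x_n) - f(x_{n-1}))

Iteration 1:
  f(0.170000) = 0.675305
  f(1.160000) = -0.290067
  x_2 = 1.160000 - (-0.290067)×(1.160000 - 0.170000)/(-0.290067 - 0.675305)
       = 0.862533
Iteration 2:
  f(1.160000) = -0.290067
  f(0.862533) = -0.218445
  x_3 = 0.862533 - (-0.218445)×(0.862533 - 1.160000)/(-0.218445 - (-0.290067))
       = -0.044734
Iteration 3:
  f(0.862533) = -0.218445
  f(-0.044734) = 1.090454
  x_4 = -0.044734 - 1.090454×(-0.044734 - 0.862533)/(1.090454 - (-0.218445))
       = 0.711117
Iteration 4:
  f(-0.044734) = 1.090454
  f(0.711117) = -0.097087
  x_5 = 0.711117 - (-0.097087)×(0.711117 - (-0.044734))/(-0.097087 - 1.090454)
       = 0.649323
Iteration 5:
  f(0.711117) = -0.097087
  f(0.649323) = -0.033725
  x_6 = 0.649323 - (-0.033725)×(0.649323 - 0.711117)/(-0.033725 - (-0.097087))
       = 0.616433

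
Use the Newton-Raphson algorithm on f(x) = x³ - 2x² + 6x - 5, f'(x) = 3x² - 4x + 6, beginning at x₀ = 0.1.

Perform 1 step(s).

f(x) = x³ - 2x² + 6x - 5
f'(x) = 3x² - 4x + 6
x₀ = 0.1

Newton-Raphson formula: x_{n+1} = x_n - f(x_n)/f'(x_n)

Iteration 1:
  f(0.100000) = -4.419000
  f'(0.100000) = 5.630000
  x_1 = 0.100000 - (-4.419000)/5.630000 = 0.884902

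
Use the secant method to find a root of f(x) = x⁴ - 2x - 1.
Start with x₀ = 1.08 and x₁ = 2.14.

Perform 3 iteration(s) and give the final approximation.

f(x) = x⁴ - 2x - 1
x₀ = 1.08, x₁ = 2.14

Secant formula: x_{n+1} = x_n - f(x_n)(x_n - x_{n-1})/(f(x_n) - f(x_{n-1}))

Iteration 1:
  f(1.080000) = -1.799511
  f(2.140000) = 15.692736
  x_2 = 2.140000 - 15.692736×(2.140000 - 1.080000)/(15.692736 - (-1.799511))
       = 1.189047
Iteration 2:
  f(2.140000) = 15.692736
  f(1.189047) = -1.379170
  x_3 = 1.189047 - (-1.379170)×(1.189047 - 2.140000)/(-1.379170 - 15.692736)
       = 1.265871
Iteration 3:
  f(1.189047) = -1.379170
  f(1.265871) = -0.963963
  x_4 = 1.265871 - (-0.963963)×(1.265871 - 1.189047)/(-0.963963 - (-1.379170))
       = 1.444228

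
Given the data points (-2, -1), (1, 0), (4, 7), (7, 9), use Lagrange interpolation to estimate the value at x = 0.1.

Lagrange interpolation formula:
P(x) = Σ yᵢ × Lᵢ(x)
where Lᵢ(x) = Π_{j≠i} (x - xⱼ)/(xᵢ - xⱼ)

L_0(0.1) = (0.1 - 1)/(-2 - 1) × (0.1 - 4)/(-2 - 4) × (0.1 - 7)/(-2 - 7) = 0.149500
L_1(0.1) = (0.1 - (-2))/(1 - (-2)) × (0.1 - 4)/(1 - 4) × (0.1 - 7)/(1 - 7) = 1.046500
L_2(0.1) = (0.1 - (-2))/(4 - (-2)) × (0.1 - 1)/(4 - 1) × (0.1 - 7)/(4 - 7) = -0.241500
L_3(0.1) = (0.1 - (-2))/(7 - (-2)) × (0.1 - 1)/(7 - 1) × (0.1 - 4)/(7 - 4) = 0.045500

P(0.1) = (-1)×L_0(0.1) + 0×L_1(0.1) + 7×L_2(0.1) + 9×L_3(0.1)
P(0.1) = -1.430500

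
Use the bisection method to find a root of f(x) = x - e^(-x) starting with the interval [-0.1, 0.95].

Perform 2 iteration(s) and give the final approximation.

f(x) = x - e^(-x)
Initial interval: [-0.1, 0.95]

Iteration 1:
  c_1 = (-0.100000 + 0.950000)/2 = 0.425000
  f(c_1) = f(0.425000) = -0.228770
  f(a) × f(c) ≥ 0, new interval: [0.425000, 0.950000]
Iteration 2:
  c_2 = (0.425000 + 0.950000)/2 = 0.687500
  f(c_2) = f(0.687500) = 0.184668
  f(a) × f(c) < 0, new interval: [0.425000, 0.687500]

After 2 iteration(s), the approximation is c_2 = 0.687500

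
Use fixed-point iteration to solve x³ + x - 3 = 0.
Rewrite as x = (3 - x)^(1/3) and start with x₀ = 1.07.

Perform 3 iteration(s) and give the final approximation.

Equation: x³ + x - 3 = 0
Fixed-point form: x = (3 - x)^(1/3)
x₀ = 1.07

x_1 = g(1.070000) = 1.245047
x_2 = g(1.245047) = 1.206207
x_3 = g(1.206207) = 1.215041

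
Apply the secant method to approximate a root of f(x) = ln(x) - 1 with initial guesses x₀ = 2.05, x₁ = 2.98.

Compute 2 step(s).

f(x) = ln(x) - 1
x₀ = 2.05, x₁ = 2.98

Secant formula: x_{n+1} = x_n - f(x_n)(x_n - x_{n-1})/(f(x_n) - f(x_{n-1}))

Iteration 1:
  f(2.050000) = -0.282160
  f(2.980000) = 0.091923
  x_2 = 2.980000 - 0.091923×(2.980000 - 2.050000)/(0.091923 - (-0.282160))
       = 2.751472
Iteration 2:
  f(2.980000) = 0.091923
  f(2.751472) = 0.012136
  x_3 = 2.751472 - 0.012136×(2.751472 - 2.980000)/(0.012136 - 0.091923)
       = 2.716712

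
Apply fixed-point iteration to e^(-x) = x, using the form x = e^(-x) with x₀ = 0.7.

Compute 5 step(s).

Equation: e^(-x) = x
Fixed-point form: x = e^(-x)
x₀ = 0.7

x_1 = g(0.700000) = 0.496585
x_2 = g(0.496585) = 0.608605
x_3 = g(0.608605) = 0.544109
x_4 = g(0.544109) = 0.580359
x_5 = g(0.580359) = 0.559698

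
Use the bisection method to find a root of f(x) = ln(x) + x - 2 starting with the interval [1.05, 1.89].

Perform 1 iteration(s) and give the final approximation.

f(x) = ln(x) + x - 2
Initial interval: [1.05, 1.89]

Iteration 1:
  c_1 = (1.050000 + 1.890000)/2 = 1.470000
  f(c_1) = f(1.470000) = -0.144738
  f(a) × f(c) ≥ 0, new interval: [1.470000, 1.890000]

After 1 iteration(s), the approximation is c_1 = 1.470000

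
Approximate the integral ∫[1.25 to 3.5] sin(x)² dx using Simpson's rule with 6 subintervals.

f(x) = sin(x)²
a = 1.25, b = 3.5, n = 6
h = (b - a)/n = 0.375000

Simpson's rule: (h/3)[f(x₀) + 4f(x₁) + 2f(x₂) + ... + f(xₙ)]

x_0 = 1.2500, f(x_0) = 0.900572, coefficient = 1
x_1 = 1.6250, f(x_1) = 0.997065, coefficient = 4
x_2 = 2.0000, f(x_2) = 0.826822, coefficient = 2
x_3 = 2.3750, f(x_3) = 0.481199, coefficient = 4
x_4 = 2.7500, f(x_4) = 0.145665, coefficient = 2
x_5 = 3.1250, f(x_5) = 0.000275, coefficient = 4
x_6 = 3.5000, f(x_6) = 0.123049, coefficient = 1

I ≈ (0.375000/3) × 8.882751 = 1.110344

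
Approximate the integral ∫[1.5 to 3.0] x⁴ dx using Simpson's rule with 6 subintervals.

f(x) = x⁴
a = 1.5, b = 3.0, n = 6
h = (b - a)/n = 0.250000

Simpson's rule: (h/3)[f(x₀) + 4f(x₁) + 2f(x₂) + ... + f(xₙ)]

x_0 = 1.5000, f(x_0) = 5.062500, coefficient = 1
x_1 = 1.7500, f(x_1) = 9.378906, coefficient = 4
x_2 = 2.0000, f(x_2) = 16.000000, coefficient = 2
x_3 = 2.2500, f(x_3) = 25.628906, coefficient = 4
x_4 = 2.5000, f(x_4) = 39.062500, coefficient = 2
x_5 = 2.7500, f(x_5) = 57.191406, coefficient = 4
x_6 = 3.0000, f(x_6) = 81.000000, coefficient = 1

I ≈ (0.250000/3) × 564.984375 = 47.082031
Exact value: 47.081250
Error: 0.000781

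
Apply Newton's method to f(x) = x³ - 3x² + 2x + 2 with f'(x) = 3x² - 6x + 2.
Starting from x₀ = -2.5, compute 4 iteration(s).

f(x) = x³ - 3x² + 2x + 2
f'(x) = 3x² - 6x + 2
x₀ = -2.5

Newton-Raphson formula: x_{n+1} = x_n - f(x_n)/f'(x_n)

Iteration 1:
  f(-2.500000) = -37.375000
  f'(-2.500000) = 35.750000
  x_1 = -2.500000 - (-37.375000)/35.750000 = -1.454545
Iteration 2:
  f(-1.454545) = -10.333584
  f'(-1.454545) = 17.074380
  x_2 = -1.454545 - (-10.333584)/17.074380 = -0.849336
Iteration 3:
  f(-0.849336) = -2.475470
  f'(-0.849336) = 9.260126
  x_3 = -0.849336 - (-2.475470)/9.260126 = -0.582010
Iteration 4:
  f(-0.582010) = -0.377373
  f'(-0.582010) = 6.508266
  x_4 = -0.582010 - (-0.377373)/6.508266 = -0.524026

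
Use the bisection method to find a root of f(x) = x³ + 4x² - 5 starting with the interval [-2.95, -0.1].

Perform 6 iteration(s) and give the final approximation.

f(x) = x³ + 4x² - 5
Initial interval: [-2.95, -0.1]

Iteration 1:
  c_1 = (-2.950000 + (-0.100000))/2 = -1.525000
  f(c_1) = f(-1.525000) = 0.755922
  f(a) × f(c) ≥ 0, new interval: [-1.525000, -0.100000]
Iteration 2:
  c_2 = (-1.525000 + (-0.100000))/2 = -0.812500
  f(c_2) = f(-0.812500) = -2.895752
  f(a) × f(c) < 0, new interval: [-1.525000, -0.812500]
Iteration 3:
  c_3 = (-1.525000 + (-0.812500))/2 = -1.168750
  f(c_3) = f(-1.168750) = -1.132579
  f(a) × f(c) < 0, new interval: [-1.525000, -1.168750]
Iteration 4:
  c_4 = (-1.525000 + (-1.168750))/2 = -1.346875
  f(c_4) = f(-1.346875) = -0.187040
  f(a) × f(c) < 0, new interval: [-1.525000, -1.346875]
Iteration 5:
  c_5 = (-1.525000 + (-1.346875))/2 = -1.435938
  f(c_5) = f(-1.435938) = 0.286883
  f(a) × f(c) ≥ 0, new interval: [-1.435938, -1.346875]
Iteration 6:
  c_6 = (-1.435938 + (-1.346875))/2 = -1.391406
  f(c_6) = f(-1.391406) = 0.050267
  f(a) × f(c) ≥ 0, new interval: [-1.391406, -1.346875]

After 6 iteration(s), the approximation is c_6 = -1.391406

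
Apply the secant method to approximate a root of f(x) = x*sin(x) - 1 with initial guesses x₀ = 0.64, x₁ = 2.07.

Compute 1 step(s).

f(x) = x*sin(x) - 1
x₀ = 0.64, x₁ = 2.07

Secant formula: x_{n+1} = x_n - f(x_n)(x_n - x_{n-1})/(f(x_n) - f(x_{n-1}))

Iteration 1:
  f(0.640000) = -0.617795
  f(2.070000) = 0.817386
  x_2 = 2.070000 - 0.817386×(2.070000 - 0.640000)/(0.817386 - (-0.617795))
       = 1.255565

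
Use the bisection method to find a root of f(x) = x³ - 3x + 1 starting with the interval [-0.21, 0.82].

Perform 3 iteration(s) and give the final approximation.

f(x) = x³ - 3x + 1
Initial interval: [-0.21, 0.82]

Iteration 1:
  c_1 = (-0.210000 + 0.820000)/2 = 0.305000
  f(c_1) = f(0.305000) = 0.113373
  f(a) × f(c) ≥ 0, new interval: [0.305000, 0.820000]
Iteration 2:
  c_2 = (0.305000 + 0.820000)/2 = 0.562500
  f(c_2) = f(0.562500) = -0.509521
  f(a) × f(c) < 0, new interval: [0.305000, 0.562500]
Iteration 3:
  c_3 = (0.305000 + 0.562500)/2 = 0.433750
  f(c_3) = f(0.433750) = -0.219645
  f(a) × f(c) < 0, new interval: [0.305000, 0.433750]

After 3 iteration(s), the approximation is c_3 = 0.433750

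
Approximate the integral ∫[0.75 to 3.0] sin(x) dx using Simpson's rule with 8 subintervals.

f(x) = sin(x)
a = 0.75, b = 3.0, n = 8
h = (b - a)/n = 0.281250

Simpson's rule: (h/3)[f(x₀) + 4f(x₁) + 2f(x₂) + ... + f(xₙ)]

x_0 = 0.7500, f(x_0) = 0.681639, coefficient = 1
x_1 = 1.0312, f(x_1) = 0.857942, coefficient = 4
x_2 = 1.3125, f(x_2) = 0.966827, coefficient = 2
x_3 = 1.5938, f(x_3) = 0.999737, coefficient = 4
x_4 = 1.8750, f(x_4) = 0.954086, coefficient = 2
x_5 = 2.1562, f(x_5) = 0.833461, coefficient = 4
x_6 = 2.4375, f(x_6) = 0.647343, coefficient = 2
x_7 = 2.7188, f(x_7) = 0.410354, coefficient = 4
x_8 = 3.0000, f(x_8) = 0.141120, coefficient = 1

I ≈ (0.281250/3) × 18.365246 = 1.721742
Exact value: 1.721681
Error: 0.000060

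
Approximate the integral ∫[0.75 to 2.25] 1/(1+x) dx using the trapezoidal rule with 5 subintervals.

f(x) = 1/(1+x)
a = 0.75, b = 2.25, n = 5
h = (b - a)/n = 0.300000

Trapezoidal rule: (h/2)[f(x₀) + 2f(x₁) + 2f(x₂) + ... + f(xₙ)]

x_0 = 0.7500, f(x_0) = 0.571429, coefficient = 1
x_1 = 1.0500, f(x_1) = 0.487805, coefficient = 2
x_2 = 1.3500, f(x_2) = 0.425532, coefficient = 2
x_3 = 1.6500, f(x_3) = 0.377358, coefficient = 2
x_4 = 1.9500, f(x_4) = 0.338983, coefficient = 2
x_5 = 2.2500, f(x_5) = 0.307692, coefficient = 1

I ≈ (0.300000/2) × 4.138478 = 0.620772
Exact value: 0.619039
Error: 0.001732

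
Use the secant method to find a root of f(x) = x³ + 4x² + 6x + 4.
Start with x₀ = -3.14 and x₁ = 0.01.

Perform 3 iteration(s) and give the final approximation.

f(x) = x³ + 4x² + 6x + 4
x₀ = -3.14, x₁ = 0.01

Secant formula: x_{n+1} = x_n - f(x_n)(x_n - x_{n-1})/(f(x_n) - f(x_{n-1}))

Iteration 1:
  f(-3.140000) = -6.360744
  f(0.010000) = 4.060401
  x_2 = 0.010000 - 4.060401×(0.010000 - (-3.140000))/(4.060401 - (-6.360744))
       = -1.217338
Iteration 2:
  f(0.010000) = 4.060401
  f(-1.217338) = 0.819632
  x_3 = -1.217338 - 0.819632×(-1.217338 - 0.010000)/(0.819632 - 4.060401)
       = -1.527747
Iteration 3:
  f(-1.217338) = 0.819632
  f(-1.527747) = 0.603783
  x_4 = -1.527747 - 0.603783×(-1.527747 - (-1.217338))/(0.603783 - 0.819632)
       = -2.396041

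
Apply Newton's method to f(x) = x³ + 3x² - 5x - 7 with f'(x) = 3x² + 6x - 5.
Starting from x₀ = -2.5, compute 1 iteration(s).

f(x) = x³ + 3x² - 5x - 7
f'(x) = 3x² + 6x - 5
x₀ = -2.5

Newton-Raphson formula: x_{n+1} = x_n - f(x_n)/f'(x_n)

Iteration 1:
  f(-2.500000) = 8.625000
  f'(-2.500000) = -1.250000
  x_1 = -2.500000 - 8.625000/(-1.250000) = 4.400000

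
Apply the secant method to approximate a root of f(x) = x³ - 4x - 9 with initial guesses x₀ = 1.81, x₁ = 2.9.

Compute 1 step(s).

f(x) = x³ - 4x - 9
x₀ = 1.81, x₁ = 2.9

Secant formula: x_{n+1} = x_n - f(x_n)(x_n - x_{n-1})/(f(x_n) - f(x_{n-1}))

Iteration 1:
  f(1.810000) = -10.310259
  f(2.900000) = 3.789000
  x_2 = 2.900000 - 3.789000×(2.900000 - 1.810000)/(3.789000 - (-10.310259))
       = 2.607076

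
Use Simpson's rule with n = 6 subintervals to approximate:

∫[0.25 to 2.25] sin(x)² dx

f(x) = sin(x)²
a = 0.25, b = 2.25, n = 6
h = (b - a)/n = 0.333333

Simpson's rule: (h/3)[f(x₀) + 4f(x₁) + 2f(x₂) + ... + f(xₙ)]

x_0 = 0.2500, f(x_0) = 0.061209, coefficient = 1
x_1 = 0.5833, f(x_1) = 0.303391, coefficient = 4
x_2 = 0.9167, f(x_2) = 0.629766, coefficient = 2
x_3 = 1.2500, f(x_3) = 0.900572, coefficient = 4
x_4 = 1.5833, f(x_4) = 0.999843, coefficient = 2
x_5 = 1.9167, f(x_5) = 0.885068, coefficient = 4
x_6 = 2.2500, f(x_6) = 0.605398, coefficient = 1

I ≈ (0.333333/3) × 12.281947 = 1.364661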